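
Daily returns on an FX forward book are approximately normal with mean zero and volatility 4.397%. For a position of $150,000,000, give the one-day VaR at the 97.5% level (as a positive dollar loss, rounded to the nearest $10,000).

At 97.5% one-sided, z = 1.960.
VaR = z·σ = 1.960 × 4.397% = 8.618%.
On $150,000,000: 0.08618 × $150,000,000 = $12,927,000.

$12,930,000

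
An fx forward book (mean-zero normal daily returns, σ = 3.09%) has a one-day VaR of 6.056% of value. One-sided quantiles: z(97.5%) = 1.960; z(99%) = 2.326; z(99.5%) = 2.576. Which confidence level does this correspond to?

97.5%

Implied z = VaR/σ = 6.056 / 3.09 = 1.960.
This matches z(97.5%) = 1.960.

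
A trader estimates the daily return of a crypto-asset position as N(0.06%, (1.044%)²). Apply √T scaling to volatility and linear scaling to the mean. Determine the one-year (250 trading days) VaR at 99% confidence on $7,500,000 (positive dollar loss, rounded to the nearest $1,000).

At 99%, z = 2.326.
σ_{250d} = 1.044% × √250 = 16.507%; μ_{250d} = 250 × 0.06% = 15.000%.
VaR = −(15.000%) + 2.326 × 16.507% = 23.395%.
On $7,500,000: 0.23395 × $7,500,000 = $1,754,625.

$1,755,000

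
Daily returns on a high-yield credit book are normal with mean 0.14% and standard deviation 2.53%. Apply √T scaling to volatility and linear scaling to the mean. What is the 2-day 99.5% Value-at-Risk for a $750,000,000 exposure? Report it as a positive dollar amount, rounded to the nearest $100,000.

At 99.5%, z = 2.576.
σ_{2d} = 2.53% × √2 = 3.578%; μ_{2d} = 2 × 0.14% = 0.280%.
VaR = −(0.280%) + 2.576 × 3.578% = 8.937%.
On $750,000,000: 0.08937 × $750,000,000 = $67,027,500.

$67,000,000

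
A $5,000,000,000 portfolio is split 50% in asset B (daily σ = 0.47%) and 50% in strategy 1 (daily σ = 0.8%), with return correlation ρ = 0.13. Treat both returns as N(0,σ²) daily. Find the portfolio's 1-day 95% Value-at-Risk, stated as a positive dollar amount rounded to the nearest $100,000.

$40,300,000

σ_p² = 0.5²·0.47² + 0.5²·0.8² + 2·0.13·0.5·0.5·0.47·0.8 = 0.2397 (%²).
σ_p = √0.2397 = 0.490%.
At 95%, z = 1.645.
VaR = 1.645 × 0.490% = 0.806%; on $5,000,000,000 that is $40,300,000.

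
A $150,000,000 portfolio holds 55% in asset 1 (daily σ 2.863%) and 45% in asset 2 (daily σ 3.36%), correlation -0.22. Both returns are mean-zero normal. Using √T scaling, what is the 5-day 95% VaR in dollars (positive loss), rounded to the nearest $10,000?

σ_p = √(0.55²·2.863² + 0.45²·3.36² + 2·-0.22·0.55·0.45·2.863·3.36) = 1.928%.
σ_{5d} = 1.928% × √5 = 4.311%.
z(95%) = 1.645.
VaR = 1.645 × 4.311% = 7.092%; on $150,000,000 that is $10,638,000.

$10,640,000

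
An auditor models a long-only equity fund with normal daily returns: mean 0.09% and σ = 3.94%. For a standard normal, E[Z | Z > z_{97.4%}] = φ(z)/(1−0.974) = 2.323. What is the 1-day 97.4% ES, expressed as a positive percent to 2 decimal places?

ES = −(0.09%) + 3.94% × 2.323 = 9.063%.

9.06%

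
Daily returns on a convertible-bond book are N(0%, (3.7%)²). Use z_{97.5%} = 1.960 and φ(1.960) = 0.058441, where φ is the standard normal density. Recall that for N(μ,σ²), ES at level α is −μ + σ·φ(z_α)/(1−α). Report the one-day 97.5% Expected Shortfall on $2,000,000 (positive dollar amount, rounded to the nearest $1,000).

Tail multiplier: φ(z)/(1−α) = 0.058441 / 0.025 = 2.338.
ES = 3.7% × 2.338 = 8.651%.
On $2,000,000: 0.08651 × $2,000,000 = $173,020.

$173,000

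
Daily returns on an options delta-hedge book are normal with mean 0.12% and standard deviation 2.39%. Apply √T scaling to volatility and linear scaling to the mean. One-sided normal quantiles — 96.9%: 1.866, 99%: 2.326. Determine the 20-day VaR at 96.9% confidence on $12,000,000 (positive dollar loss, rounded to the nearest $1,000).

$2,105,000

σ_{20d} = 2.39% × √20 = 10.688%; μ_{20d} = 20 × 0.12% = 2.400%.
VaR = −(2.400%) + 1.866 × 10.688% = 17.544%.
On $12,000,000: 0.17544 × $12,000,000 = $2,105,280.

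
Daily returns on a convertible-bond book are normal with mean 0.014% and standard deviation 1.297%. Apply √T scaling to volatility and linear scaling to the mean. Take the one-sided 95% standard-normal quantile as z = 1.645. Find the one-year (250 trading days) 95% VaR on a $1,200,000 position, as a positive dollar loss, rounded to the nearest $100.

$362,800

σ_{250d} = 1.297% × √250 = 20.507%; μ_{250d} = 250 × 0.014% = 3.500%.
VaR = −(3.500%) + 1.645 × 20.507% = 30.234%.
On $1,200,000: 0.30234 × $1,200,000 = $362,808.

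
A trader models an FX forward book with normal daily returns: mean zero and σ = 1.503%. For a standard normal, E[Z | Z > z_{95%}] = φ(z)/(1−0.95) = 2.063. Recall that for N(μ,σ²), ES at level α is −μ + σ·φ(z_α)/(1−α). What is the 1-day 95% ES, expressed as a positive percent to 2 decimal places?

ES = 1.503% × 2.063 = 3.101%.

3.10%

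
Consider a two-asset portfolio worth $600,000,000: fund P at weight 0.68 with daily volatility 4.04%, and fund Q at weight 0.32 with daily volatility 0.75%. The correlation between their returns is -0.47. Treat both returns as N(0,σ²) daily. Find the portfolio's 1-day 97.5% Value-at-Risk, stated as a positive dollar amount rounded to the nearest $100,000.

$31,100,000

σ_p² = 0.68²·4.04² + 0.32²·0.75² + 2·-0.47·0.68·0.32·4.04·0.75 = 6.9849 (%²).
σ_p = √6.9849 = 2.643%.
At 97.5%, z = 1.960.
VaR = 1.960 × 2.643% = 5.180%; on $600,000,000 that is $31,080,000.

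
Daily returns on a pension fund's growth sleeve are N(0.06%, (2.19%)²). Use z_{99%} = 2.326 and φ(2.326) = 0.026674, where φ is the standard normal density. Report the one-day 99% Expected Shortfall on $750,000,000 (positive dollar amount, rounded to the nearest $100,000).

Tail multiplier: φ(z)/(1−α) = 0.026674 / 0.01 = 2.667.
ES = −(0.06%) + 2.19% × 2.667 = 5.781%.
On $750,000,000: 0.05781 × $750,000,000 = $43,357,500.

$43,400,000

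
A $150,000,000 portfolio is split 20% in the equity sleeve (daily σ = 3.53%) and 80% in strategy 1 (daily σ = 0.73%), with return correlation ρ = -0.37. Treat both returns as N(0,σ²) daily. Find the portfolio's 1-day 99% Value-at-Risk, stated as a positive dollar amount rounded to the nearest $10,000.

$2,550,000

σ_p² = 0.2²·3.53² + 0.8²·0.73² + 2·-0.37·0.2·0.8·3.53·0.73 = 0.5344 (%²).
σ_p = √0.5344 = 0.731%.
At 99%, z = 2.326.
VaR = 2.326 × 0.731% = 1.700%; on $150,000,000 that is $2,550,000.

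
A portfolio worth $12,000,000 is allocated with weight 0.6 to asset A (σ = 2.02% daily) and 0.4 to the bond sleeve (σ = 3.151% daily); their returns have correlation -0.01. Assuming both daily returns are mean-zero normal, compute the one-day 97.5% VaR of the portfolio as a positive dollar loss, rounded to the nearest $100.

$409,200

σ_p² = 0.6²·2.02² + 0.4²·3.151² + 2·-0.01·0.6·0.4·2.02·3.151 = 3.0270 (%²).
σ_p = √3.0270 = 1.740%.
At 97.5%, z = 1.960.
VaR = 1.960 × 1.740% = 3.410%; on $12,000,000 that is $409,200.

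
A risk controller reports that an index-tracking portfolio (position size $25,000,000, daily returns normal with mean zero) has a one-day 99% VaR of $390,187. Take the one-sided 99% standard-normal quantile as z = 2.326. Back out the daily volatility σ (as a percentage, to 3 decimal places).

0.671%

VaR as a fraction: $390,187 / $25,000,000 = 1.561%.
σ = VaR / z = 1.561% / 2.326 = 0.671%.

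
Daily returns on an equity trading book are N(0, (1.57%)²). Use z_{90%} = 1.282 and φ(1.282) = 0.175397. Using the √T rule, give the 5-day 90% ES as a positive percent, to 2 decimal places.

6.16%

σ_{5d} = 1.57% × √5 = 3.511%.
ES multiplier = φ(z)/(1−α) = 0.175397/0.1 = 1.754.
ES = 3.511% × 1.754 = 6.158%.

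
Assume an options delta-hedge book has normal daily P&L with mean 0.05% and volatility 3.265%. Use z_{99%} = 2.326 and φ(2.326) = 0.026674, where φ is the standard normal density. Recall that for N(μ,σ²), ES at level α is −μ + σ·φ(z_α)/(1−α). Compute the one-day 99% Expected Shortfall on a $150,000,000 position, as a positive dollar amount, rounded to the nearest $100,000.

$13,000,000

Tail multiplier: φ(z)/(1−α) = 0.026674 / 0.01 = 2.667.
ES = −(0.05%) + 3.265% × 2.667 = 8.658%.
On $150,000,000: 0.08658 × $150,000,000 = $12,987,000.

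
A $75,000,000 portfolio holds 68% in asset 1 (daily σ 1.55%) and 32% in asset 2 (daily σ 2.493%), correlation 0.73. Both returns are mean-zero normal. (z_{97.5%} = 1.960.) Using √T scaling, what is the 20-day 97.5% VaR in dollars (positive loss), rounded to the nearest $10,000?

σ_p = √(0.68²·1.55² + 0.32²·2.493² + 2·0.73·0.68·0.32·1.55·2.493) = 1.725%.
σ_{20d} = 1.725% × √20 = 7.714%.
VaR = 1.960 × 7.714% = 15.119%; on $75,000,000 that is $11,339,250.

$11,340,000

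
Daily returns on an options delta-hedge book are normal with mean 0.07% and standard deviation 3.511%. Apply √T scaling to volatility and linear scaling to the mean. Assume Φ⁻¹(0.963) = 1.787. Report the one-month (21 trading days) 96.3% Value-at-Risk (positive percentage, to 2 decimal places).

σ_{21d} = 3.511% × √21 = 16.089%; μ_{21d} = 21 × 0.07% = 1.470%.
VaR = −(1.470%) + 1.787 × 16.089% = 27.281%.

27.28%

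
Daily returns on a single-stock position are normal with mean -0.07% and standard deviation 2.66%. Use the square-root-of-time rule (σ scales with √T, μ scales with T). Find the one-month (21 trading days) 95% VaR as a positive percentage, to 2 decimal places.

At 95%, z = 1.645.
σ_{21d} = 2.66% × √21 = 12.190%; μ_{21d} = 21 × -0.07% = -1.470%.
VaR = −(-1.470%) + 1.645 × 12.190% = 21.523%.

21.52%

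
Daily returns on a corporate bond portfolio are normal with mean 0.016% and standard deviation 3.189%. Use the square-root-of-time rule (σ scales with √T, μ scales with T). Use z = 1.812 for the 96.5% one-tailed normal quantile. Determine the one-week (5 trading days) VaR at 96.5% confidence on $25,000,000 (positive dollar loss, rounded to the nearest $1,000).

$3,210,000

σ_{5d} = 3.189% × √5 = 7.131%; μ_{5d} = 5 × 0.016% = 0.080%.
VaR = −(0.080%) + 1.812 × 7.131% = 12.841%.
On $25,000,000: 0.12841 × $25,000,000 = $3,210,250.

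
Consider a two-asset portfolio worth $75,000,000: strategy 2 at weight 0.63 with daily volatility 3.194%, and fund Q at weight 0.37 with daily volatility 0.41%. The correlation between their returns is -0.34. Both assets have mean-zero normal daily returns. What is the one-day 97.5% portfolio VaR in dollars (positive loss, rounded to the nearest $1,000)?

σ_p² = 0.63²·3.194² + 0.37²·0.41² + 2·-0.34·0.63·0.37·3.194·0.41 = 3.8645 (%²).
σ_p = √3.8645 = 1.966%.
At 97.5%, z = 1.960.
VaR = 1.960 × 1.966% = 3.853%; on $75,000,000 that is $2,889,750.

$2,890,000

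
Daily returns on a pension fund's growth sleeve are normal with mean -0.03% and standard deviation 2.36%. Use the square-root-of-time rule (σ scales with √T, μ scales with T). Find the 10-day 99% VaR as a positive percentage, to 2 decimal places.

17.66%

At 99%, z = 2.326.
σ_{10d} = 2.36% × √10 = 7.463%; μ_{10d} = 10 × -0.03% = -0.300%.
VaR = −(-0.300%) + 2.326 × 7.463% = 17.659%.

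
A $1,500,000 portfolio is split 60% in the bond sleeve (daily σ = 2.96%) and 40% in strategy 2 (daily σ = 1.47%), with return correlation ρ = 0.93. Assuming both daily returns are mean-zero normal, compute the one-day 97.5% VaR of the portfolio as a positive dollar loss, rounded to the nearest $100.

$68,600

σ_p² = 0.6²·2.96² + 0.4²·1.47² + 2·0.93·0.6·0.4·2.96·1.47 = 5.4423 (%²).
σ_p = √5.4423 = 2.333%.
At 97.5%, z = 1.960.
VaR = 1.960 × 2.333% = 4.573%; on $1,500,000 that is $68,595.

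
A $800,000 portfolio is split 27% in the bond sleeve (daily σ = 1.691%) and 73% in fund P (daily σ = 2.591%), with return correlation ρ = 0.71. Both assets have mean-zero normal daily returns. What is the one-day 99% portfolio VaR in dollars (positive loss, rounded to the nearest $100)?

$41,700

σ_p² = 0.27²·1.691² + 0.73²·2.591² + 2·0.71·0.27·0.73·1.691·2.591 = 5.0122 (%²).
σ_p = √5.0122 = 2.239%.
At 99%, z = 2.326.
VaR = 2.326 × 2.239% = 5.208%; on $800,000 that is $41,664.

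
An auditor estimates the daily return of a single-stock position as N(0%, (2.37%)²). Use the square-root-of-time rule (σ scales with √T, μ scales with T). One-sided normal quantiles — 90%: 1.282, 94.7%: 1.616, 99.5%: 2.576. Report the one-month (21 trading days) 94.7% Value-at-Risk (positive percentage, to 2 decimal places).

σ_{21d} = 2.37% × √21 = 10.861%.
VaR = 1.616 × 10.861% = 17.551%.

17.55%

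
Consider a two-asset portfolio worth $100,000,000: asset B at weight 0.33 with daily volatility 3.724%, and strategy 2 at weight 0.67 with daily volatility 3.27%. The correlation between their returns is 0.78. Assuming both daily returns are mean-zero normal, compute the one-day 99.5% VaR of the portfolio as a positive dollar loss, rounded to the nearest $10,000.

$8,350,000

σ_p² = 0.33²·3.724² + 0.67²·3.27² + 2·0.78·0.33·0.67·3.724·3.27 = 10.5105 (%²).
σ_p = √10.5105 = 3.242%.
At 99.5%, z = 2.576.
VaR = 2.576 × 3.242% = 8.351%; on $100,000,000 that is $8,351,000.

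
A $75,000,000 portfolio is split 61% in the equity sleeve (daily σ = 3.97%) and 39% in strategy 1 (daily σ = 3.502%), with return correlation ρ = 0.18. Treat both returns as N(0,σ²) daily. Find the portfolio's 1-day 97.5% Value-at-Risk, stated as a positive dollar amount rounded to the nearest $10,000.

$4,390,000

σ_p² = 0.61²·3.97² + 0.39²·3.502² + 2·0.18·0.61·0.39·3.97·3.502 = 8.9207 (%²).
σ_p = √8.9207 = 2.987%.
At 97.5%, z = 1.960.
VaR = 1.960 × 2.987% = 5.855%; on $75,000,000 that is $4,391,250.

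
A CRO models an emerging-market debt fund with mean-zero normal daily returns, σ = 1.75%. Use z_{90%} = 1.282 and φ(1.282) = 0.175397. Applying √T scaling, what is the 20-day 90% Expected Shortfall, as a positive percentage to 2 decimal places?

13.73%

σ_{20d} = 1.75% × √20 = 7.826%.
ES multiplier = φ(z)/(1−α) = 0.175397/0.1 = 1.754.
ES = 7.826% × 1.754 = 13.727%.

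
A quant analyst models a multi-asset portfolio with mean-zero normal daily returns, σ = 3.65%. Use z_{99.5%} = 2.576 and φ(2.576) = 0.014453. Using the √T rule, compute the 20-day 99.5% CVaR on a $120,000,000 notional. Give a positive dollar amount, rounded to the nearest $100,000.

σ_{20d} = 3.65% × √20 = 16.323%.
ES multiplier = φ(z)/(1−α) = 0.014453/0.005 = 2.891.
ES = 16.323% × 2.891 = 47.190%; on $120,000,000: $56,628,000.

$56,600,000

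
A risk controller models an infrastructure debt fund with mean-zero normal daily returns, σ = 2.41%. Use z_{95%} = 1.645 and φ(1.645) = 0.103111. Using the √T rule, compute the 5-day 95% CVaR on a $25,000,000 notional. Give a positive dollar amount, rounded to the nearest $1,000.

σ_{5d} = 2.41% × √5 = 5.389%.
ES multiplier = φ(z)/(1−α) = 0.103111/0.05 = 2.062.
ES = 5.389% × 2.062 = 11.112%; on $25,000,000: $2,778,000.

$2,778,000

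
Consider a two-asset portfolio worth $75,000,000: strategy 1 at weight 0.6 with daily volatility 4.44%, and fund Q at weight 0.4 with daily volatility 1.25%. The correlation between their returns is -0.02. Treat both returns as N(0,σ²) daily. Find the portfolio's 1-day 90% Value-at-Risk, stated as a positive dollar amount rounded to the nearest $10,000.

σ_p² = 0.6²·4.44² + 0.4²·1.25² + 2·-0.02·0.6·0.4·4.44·1.25 = 7.2936 (%²).
σ_p = √7.2936 = 2.701%.
At 90%, z = 1.282.
VaR = 1.282 × 2.701% = 3.463%; on $75,000,000 that is $2,597,250.

$2,600,000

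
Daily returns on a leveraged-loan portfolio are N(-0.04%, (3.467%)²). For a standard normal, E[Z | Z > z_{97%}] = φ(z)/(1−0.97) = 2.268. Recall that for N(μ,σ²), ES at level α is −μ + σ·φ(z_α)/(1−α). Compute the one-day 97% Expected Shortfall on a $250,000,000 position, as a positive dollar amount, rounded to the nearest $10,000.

$19,760,000

ES = −(-0.04%) + 3.467% × 2.268 = 7.903%.
On $250,000,000: 0.07903 × $250,000,000 = $19,757,500.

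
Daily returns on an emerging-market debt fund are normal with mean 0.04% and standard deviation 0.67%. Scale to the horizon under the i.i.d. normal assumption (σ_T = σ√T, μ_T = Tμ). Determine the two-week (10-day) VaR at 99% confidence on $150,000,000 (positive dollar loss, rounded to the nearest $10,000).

$6,790,000

At 99%, z = 2.326.
σ_{10d} = 0.67% × √10 = 2.119%; μ_{10d} = 10 × 0.04% = 0.400%.
VaR = −(0.400%) + 2.326 × 2.119% = 4.529%.
On $150,000,000: 0.04529 × $150,000,000 = $6,793,500.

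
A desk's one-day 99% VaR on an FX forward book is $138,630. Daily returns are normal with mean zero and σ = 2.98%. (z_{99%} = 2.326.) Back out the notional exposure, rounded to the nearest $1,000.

VaR as a fraction of value: z·σ = 2.326 × 2.98% = 6.93148%.
Position = $138,630 / 0.0693148 = $2,000,006.

$2,000,000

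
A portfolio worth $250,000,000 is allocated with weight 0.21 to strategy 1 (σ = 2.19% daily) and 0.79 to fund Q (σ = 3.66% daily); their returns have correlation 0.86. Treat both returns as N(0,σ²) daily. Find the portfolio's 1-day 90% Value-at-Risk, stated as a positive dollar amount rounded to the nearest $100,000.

σ_p² = 0.21²·2.19² + 0.79²·3.66² + 2·0.86·0.21·0.79·2.19·3.66 = 10.8589 (%²).
σ_p = √10.8589 = 3.295%.
At 90%, z = 1.282.
VaR = 1.282 × 3.295% = 4.224%; on $250,000,000 that is $10,560,000.

$10,600,000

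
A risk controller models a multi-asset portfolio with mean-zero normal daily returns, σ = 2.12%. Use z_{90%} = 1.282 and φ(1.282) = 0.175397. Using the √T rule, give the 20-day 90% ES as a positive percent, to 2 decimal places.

16.63%

σ_{20d} = 2.12% × √20 = 9.481%.
ES multiplier = φ(z)/(1−α) = 0.175397/0.1 = 1.754.
ES = 9.481% × 1.754 = 16.630%.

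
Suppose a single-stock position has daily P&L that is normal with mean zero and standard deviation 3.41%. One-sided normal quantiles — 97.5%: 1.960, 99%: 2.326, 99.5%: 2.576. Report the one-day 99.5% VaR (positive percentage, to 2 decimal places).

8.78%

VaR = z·σ = 2.576 × 3.41% = 8.784%.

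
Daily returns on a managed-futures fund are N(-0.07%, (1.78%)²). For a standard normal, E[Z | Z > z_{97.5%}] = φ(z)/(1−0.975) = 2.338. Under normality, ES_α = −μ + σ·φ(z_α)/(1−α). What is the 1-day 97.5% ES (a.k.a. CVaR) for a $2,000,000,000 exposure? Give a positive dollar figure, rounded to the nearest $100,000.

$84,600,000

ES = −(-0.07%) + 1.78% × 2.338 = 4.232%.
On $2,000,000,000: 0.04232 × $2,000,000,000 = $84,640,000.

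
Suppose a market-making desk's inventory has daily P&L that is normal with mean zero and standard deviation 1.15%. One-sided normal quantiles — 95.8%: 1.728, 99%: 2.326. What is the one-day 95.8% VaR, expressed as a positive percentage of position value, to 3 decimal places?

1.987%

VaR = z·σ = 1.728 × 1.15% = 1.987%.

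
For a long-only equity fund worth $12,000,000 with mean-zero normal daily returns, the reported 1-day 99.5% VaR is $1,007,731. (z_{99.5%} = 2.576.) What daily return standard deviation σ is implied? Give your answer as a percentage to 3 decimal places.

3.260%

VaR as a fraction: $1,007,731 / $12,000,000 = 8.398%.
σ = VaR / z = 8.398% / 2.576 = 3.260%.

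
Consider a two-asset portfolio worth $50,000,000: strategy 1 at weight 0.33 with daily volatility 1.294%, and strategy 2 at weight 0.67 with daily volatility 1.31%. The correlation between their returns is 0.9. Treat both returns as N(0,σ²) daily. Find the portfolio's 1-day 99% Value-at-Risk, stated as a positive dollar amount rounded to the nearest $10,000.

$1,480,000

σ_p² = 0.33²·1.294² + 0.67²·1.31² + 2·0.9·0.33·0.67·1.294·1.31 = 1.6273 (%²).
σ_p = √1.6273 = 1.276%.
At 99%, z = 2.326.
VaR = 2.326 × 1.276% = 2.968%; on $50,000,000 that is $1,484,000.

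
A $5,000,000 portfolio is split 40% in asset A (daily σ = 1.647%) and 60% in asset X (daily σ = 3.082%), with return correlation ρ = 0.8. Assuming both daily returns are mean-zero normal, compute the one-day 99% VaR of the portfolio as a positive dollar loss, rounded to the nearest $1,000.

$280,000

σ_p² = 0.4²·1.647² + 0.6²·3.082² + 2·0.8·0.4·0.6·1.647·3.082 = 5.8028 (%²).
σ_p = √5.8028 = 2.409%.
At 99%, z = 2.326.
VaR = 2.326 × 2.409% = 5.603%; on $5,000,000 that is $280,150.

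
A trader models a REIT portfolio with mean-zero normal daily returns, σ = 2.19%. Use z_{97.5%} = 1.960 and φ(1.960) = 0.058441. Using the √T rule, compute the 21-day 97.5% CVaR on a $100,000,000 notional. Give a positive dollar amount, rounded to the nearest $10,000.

σ_{21d} = 2.19% × √21 = 10.036%.
ES multiplier = φ(z)/(1−α) = 0.058441/0.025 = 2.338.
ES = 10.036% × 2.338 = 23.464%; on $100,000,000: $23,464,000.

$23,460,000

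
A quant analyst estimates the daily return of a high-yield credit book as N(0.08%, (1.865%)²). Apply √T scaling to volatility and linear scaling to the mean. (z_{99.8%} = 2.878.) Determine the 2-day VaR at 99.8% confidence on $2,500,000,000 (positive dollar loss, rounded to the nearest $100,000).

σ_{2d} = 1.865% × √2 = 2.638%; μ_{2d} = 2 × 0.08% = 0.160%.
VaR = −(0.160%) + 2.878 × 2.638% = 7.432%.
On $2,500,000,000: 0.07432 × $2,500,000,000 = $185,800,000.

$185,800,000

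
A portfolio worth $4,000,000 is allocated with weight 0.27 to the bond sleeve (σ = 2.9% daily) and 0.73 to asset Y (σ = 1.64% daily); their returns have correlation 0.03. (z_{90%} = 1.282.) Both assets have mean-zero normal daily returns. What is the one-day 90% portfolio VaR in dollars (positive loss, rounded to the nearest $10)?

σ_p² = 0.27²·2.9² + 0.73²·1.64² + 2·0.03·0.27·0.73·2.9·1.64 = 2.1026 (%²).
σ_p = √2.1026 = 1.450%.
VaR = 1.282 × 1.450% = 1.859%; on $4,000,000 that is $74,360.

$74,360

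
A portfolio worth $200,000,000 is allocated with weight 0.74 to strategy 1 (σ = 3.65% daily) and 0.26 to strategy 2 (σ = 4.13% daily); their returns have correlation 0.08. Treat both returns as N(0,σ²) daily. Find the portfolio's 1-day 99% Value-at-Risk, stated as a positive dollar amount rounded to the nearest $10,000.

$13,890,000

σ_p² = 0.74²·3.65² + 0.26²·4.13² + 2·0.08·0.74·0.26·3.65·4.13 = 8.9125 (%²).
σ_p = √8.9125 = 2.985%.
At 99%, z = 2.326.
VaR = 2.326 × 2.985% = 6.943%; on $200,000,000 that is $13,886,000.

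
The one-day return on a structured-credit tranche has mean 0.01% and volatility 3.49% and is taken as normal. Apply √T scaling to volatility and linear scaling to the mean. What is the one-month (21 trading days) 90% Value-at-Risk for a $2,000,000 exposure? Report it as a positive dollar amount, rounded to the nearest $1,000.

At 90%, z = 1.282.
σ_{21d} = 3.49% × √21 = 15.993%; μ_{21d} = 21 × 0.01% = 0.210%.
VaR = −(0.210%) + 1.282 × 15.993% = 20.293%.
On $2,000,000: 0.20293 × $2,000,000 = $405,860.

$406,000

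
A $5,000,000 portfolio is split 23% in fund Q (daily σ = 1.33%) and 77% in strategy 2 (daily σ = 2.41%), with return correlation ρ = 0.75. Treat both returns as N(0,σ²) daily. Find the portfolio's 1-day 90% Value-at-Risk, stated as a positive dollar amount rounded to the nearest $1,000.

$134,000

σ_p² = 0.23²·1.33² + 0.77²·2.41² + 2·0.75·0.23·0.77·1.33·2.41 = 4.3887 (%²).
σ_p = √4.3887 = 2.095%.
At 90%, z = 1.282.
VaR = 1.282 × 2.095% = 2.686%; on $5,000,000 that is $134,300.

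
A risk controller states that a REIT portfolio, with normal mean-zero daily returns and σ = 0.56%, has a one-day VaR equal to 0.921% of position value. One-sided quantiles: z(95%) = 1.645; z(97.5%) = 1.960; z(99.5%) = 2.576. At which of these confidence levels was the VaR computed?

95%

Implied z = VaR/σ = 0.921 / 0.56 = 1.645.
This matches z(95%) = 1.645.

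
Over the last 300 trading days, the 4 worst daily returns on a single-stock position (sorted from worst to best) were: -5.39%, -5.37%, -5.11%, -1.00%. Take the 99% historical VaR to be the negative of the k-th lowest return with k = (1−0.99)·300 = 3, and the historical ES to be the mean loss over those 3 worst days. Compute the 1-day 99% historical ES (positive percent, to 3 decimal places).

5.290%

The 3 worst returns sum to -15.87%.
ES = −(-15.87%) / 3 = 5.29% ≈ 5.290%.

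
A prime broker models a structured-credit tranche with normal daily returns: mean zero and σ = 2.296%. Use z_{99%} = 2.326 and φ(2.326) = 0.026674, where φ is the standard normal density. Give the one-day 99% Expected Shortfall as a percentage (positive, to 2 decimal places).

6.12%

Tail multiplier: φ(z)/(1−α) = 0.026674 / 0.01 = 2.667.
ES = 2.296% × 2.667 = 6.123%.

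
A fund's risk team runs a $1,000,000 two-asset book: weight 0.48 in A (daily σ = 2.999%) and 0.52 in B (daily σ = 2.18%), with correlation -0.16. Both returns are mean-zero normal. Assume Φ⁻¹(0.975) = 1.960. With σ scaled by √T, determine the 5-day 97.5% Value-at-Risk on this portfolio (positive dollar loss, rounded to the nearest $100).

σ_p = √(0.48²·2.999² + 0.52²·2.18² + 2·-0.16·0.48·0.52·2.999·2.18) = 1.684%.
σ_{5d} = 1.684% × √5 = 3.766%.
VaR = 1.960 × 3.766% = 7.381%; on $1,000,000 that is $73,810.

$73,800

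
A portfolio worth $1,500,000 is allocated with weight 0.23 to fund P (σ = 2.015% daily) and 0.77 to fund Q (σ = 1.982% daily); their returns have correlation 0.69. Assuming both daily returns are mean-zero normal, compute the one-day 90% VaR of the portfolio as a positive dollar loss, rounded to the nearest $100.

σ_p² = 0.23²·2.015² + 0.77²·1.982² + 2·0.69·0.23·0.77·2.015·1.982 = 3.5199 (%²).
σ_p = √3.5199 = 1.876%.
At 90%, z = 1.282.
VaR = 1.282 × 1.876% = 2.405%; on $1,500,000 that is $36,075.

$36,100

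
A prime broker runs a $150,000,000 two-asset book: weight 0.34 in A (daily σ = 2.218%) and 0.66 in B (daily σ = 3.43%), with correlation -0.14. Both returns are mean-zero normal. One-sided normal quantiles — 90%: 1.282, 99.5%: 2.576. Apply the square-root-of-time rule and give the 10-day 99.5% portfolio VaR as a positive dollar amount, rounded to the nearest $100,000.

$27,900,000

σ_p = √(0.34²·2.218² + 0.66²·3.43² + 2·-0.14·0.34·0.66·2.218·3.43) = 2.284%.
σ_{10d} = 2.284% × √10 = 7.223%.
VaR = 2.576 × 7.223% = 18.606%; on $150,000,000 that is $27,909,000.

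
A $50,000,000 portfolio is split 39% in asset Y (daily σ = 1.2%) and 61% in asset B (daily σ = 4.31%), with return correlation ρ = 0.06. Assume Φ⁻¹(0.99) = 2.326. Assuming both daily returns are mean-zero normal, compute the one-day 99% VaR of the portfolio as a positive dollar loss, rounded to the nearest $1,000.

σ_p² = 0.39²·1.2² + 0.61²·4.31² + 2·0.06·0.39·0.61·1.2·4.31 = 7.2788 (%²).
σ_p = √7.2788 = 2.698%.
VaR = 2.326 × 2.698% = 6.276%; on $50,000,000 that is $3,138,000.

$3,138,000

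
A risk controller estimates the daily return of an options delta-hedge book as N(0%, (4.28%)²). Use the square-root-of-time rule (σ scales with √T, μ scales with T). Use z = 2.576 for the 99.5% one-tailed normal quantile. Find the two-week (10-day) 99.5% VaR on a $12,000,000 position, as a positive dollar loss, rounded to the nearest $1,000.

σ_{10d} = 4.28% × √10 = 13.535%.
VaR = 2.576 × 13.535% = 34.866%.
On $12,000,000: 0.34866 × $12,000,000 = $4,183,920.

$4,184,000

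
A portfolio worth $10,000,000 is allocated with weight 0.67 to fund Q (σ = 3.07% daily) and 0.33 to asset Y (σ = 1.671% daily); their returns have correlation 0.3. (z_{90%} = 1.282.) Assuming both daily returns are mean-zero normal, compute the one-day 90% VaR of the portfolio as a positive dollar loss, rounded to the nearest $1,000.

$293,000

σ_p² = 0.67²·3.07² + 0.33²·1.671² + 2·0.3·0.67·0.33·3.07·1.671 = 5.2155 (%²).
σ_p = √5.2155 = 2.284%.
VaR = 1.282 × 2.284% = 2.928%; on $10,000,000 that is $292,800.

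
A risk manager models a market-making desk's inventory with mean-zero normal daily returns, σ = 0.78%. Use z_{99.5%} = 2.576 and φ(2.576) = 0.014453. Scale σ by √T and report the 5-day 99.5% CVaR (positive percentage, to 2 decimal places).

σ_{5d} = 0.78% × √5 = 1.744%.
ES multiplier = φ(z)/(1−α) = 0.014453/0.005 = 2.891.
ES = 1.744% × 2.891 = 5.042%.

5.04%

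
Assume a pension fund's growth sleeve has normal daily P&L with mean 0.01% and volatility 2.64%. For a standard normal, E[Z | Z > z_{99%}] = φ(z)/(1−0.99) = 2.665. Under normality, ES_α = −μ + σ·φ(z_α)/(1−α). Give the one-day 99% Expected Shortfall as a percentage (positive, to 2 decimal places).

7.03%

ES = −(0.01%) + 2.64% × 2.665 = 7.026%.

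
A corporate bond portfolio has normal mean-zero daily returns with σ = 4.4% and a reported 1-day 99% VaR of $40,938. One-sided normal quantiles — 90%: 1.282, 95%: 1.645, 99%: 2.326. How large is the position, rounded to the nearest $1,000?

VaR as a fraction of value: z·σ = 2.326 × 4.4% = 10.2344%.
Position = $40,938 / 0.102344 = $400,004.

$400,000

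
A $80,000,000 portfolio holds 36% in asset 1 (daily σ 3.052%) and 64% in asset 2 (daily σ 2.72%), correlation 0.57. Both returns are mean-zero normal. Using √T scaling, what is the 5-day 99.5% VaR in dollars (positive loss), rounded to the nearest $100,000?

σ_p = √(0.36²·3.052² + 0.64²·2.72² + 2·0.57·0.36·0.64·3.052·2.72) = 2.533%.
σ_{5d} = 2.533% × √5 = 5.664%.
z(99.5%) = 2.576.
VaR = 2.576 × 5.664% = 14.590%; on $80,000,000 that is $11,672,000.

$11,700,000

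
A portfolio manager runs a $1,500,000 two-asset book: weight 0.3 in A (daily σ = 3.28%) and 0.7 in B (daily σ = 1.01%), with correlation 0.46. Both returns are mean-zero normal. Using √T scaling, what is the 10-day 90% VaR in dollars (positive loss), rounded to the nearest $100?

σ_p = √(0.3²·3.28² + 0.7²·1.01² + 2·0.46·0.3·0.7·3.28·1.01) = 1.452%.
σ_{10d} = 1.452% × √10 = 4.592%.
z(90%) = 1.282.
VaR = 1.282 × 4.592% = 5.887%; on $1,500,000 that is $88,305.

$88,300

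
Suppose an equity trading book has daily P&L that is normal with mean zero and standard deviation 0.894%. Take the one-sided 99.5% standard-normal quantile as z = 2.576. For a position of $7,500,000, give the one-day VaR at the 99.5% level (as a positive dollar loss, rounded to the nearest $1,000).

$173,000

VaR = z·σ = 2.576 × 0.894% = 2.303%.
On $7,500,000: 0.02303 × $7,500,000 = $172,725.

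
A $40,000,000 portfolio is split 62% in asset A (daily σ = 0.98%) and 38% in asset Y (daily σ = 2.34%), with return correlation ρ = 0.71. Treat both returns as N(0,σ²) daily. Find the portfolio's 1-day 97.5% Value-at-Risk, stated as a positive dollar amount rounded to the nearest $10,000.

σ_p² = 0.62²·0.98² + 0.38²·2.34² + 2·0.71·0.62·0.38·0.98·2.34 = 1.9270 (%²).
σ_p = √1.9270 = 1.388%.
At 97.5%, z = 1.960.
VaR = 1.960 × 1.388% = 2.720%; on $40,000,000 that is $1,088,000.

$1,090,000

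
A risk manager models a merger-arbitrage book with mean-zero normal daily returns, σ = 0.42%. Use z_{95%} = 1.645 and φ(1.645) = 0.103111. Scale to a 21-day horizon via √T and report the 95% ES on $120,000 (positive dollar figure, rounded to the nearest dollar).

$4,763

σ_{21d} = 0.42% × √21 = 1.925%.
ES multiplier = φ(z)/(1−α) = 0.103111/0.05 = 2.062.
ES = 1.925% × 2.062 = 3.969%; on $120,000: $4,763.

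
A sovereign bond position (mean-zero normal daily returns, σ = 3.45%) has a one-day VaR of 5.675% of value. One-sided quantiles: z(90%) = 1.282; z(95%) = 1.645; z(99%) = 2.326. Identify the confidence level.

95%

Implied z = VaR/σ = 5.675 / 3.45 = 1.645.
This matches z(95%) = 1.645.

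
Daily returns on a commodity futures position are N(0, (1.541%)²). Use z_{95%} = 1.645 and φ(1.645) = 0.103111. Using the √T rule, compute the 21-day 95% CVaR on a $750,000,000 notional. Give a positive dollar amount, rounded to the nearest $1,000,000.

σ_{21d} = 1.541% × √21 = 7.062%.
ES multiplier = φ(z)/(1−α) = 0.103111/0.05 = 2.062.
ES = 7.062% × 2.062 = 14.562%; on $750,000,000: $109,215,000.

$109,000,000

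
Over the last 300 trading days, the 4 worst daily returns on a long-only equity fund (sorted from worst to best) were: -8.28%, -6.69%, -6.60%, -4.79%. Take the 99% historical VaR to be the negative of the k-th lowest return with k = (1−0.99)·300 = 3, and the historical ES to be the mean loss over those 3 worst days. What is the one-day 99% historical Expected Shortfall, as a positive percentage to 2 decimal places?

The 3 worst returns sum to -21.57%.
ES = −(-21.57%) / 3 = 7.19%.

7.19%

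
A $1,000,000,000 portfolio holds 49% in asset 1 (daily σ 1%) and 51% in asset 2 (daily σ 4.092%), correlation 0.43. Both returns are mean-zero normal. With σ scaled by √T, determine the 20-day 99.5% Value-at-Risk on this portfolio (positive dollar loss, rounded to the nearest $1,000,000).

$270,000,000

σ_p = √(0.49²·1² + 0.51²·4.092² + 2·0.43·0.49·0.51·1·4.092) = 2.340%.
σ_{20d} = 2.340% × √20 = 10.465%.
z(99.5%) = 2.576.
VaR = 2.576 × 10.465% = 26.958%; on $1,000,000,000 that is $269,580,000.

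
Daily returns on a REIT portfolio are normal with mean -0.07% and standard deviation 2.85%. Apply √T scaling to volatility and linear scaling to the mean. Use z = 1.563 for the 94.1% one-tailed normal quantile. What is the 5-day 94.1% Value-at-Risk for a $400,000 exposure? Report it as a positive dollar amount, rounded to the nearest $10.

σ_{5d} = 2.85% × √5 = 6.373%; μ_{5d} = 5 × -0.07% = -0.350%.
VaR = −(-0.350%) + 1.563 × 6.373% = 10.311%.
On $400,000: 0.10311 × $400,000 = $41,244.

$41,240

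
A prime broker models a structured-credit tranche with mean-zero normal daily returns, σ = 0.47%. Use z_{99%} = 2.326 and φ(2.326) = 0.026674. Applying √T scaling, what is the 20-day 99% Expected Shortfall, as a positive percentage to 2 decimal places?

5.61%

σ_{20d} = 0.47% × √20 = 2.102%.
ES multiplier = φ(z)/(1−α) = 0.026674/0.01 = 2.667.
ES = 2.102% × 2.667 = 5.606%.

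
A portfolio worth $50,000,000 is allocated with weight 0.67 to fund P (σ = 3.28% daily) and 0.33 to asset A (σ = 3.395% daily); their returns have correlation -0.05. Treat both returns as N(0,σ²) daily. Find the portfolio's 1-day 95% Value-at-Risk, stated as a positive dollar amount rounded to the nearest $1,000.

σ_p² = 0.67²·3.28² + 0.33²·3.395² + 2·-0.05·0.67·0.33·3.28·3.395 = 5.8384 (%²).
σ_p = √5.8384 = 2.416%.
At 95%, z = 1.645.
VaR = 1.645 × 2.416% = 3.974%; on $50,000,000 that is $1,987,000.

$1,987,000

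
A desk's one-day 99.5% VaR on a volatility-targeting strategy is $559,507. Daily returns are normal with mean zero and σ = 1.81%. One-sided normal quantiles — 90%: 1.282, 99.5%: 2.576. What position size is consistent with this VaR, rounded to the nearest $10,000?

VaR as a fraction of value: z·σ = 2.576 × 1.81% = 4.66256%.
Position = $559,507 / 0.0466256 = $11,999,996.

$12,000,000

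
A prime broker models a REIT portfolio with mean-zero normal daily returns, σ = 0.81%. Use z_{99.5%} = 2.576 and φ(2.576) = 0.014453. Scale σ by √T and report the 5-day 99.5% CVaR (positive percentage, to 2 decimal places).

5.24%

σ_{5d} = 0.81% × √5 = 1.811%.
ES multiplier = φ(z)/(1−α) = 0.014453/0.005 = 2.891.
ES = 1.811% × 2.891 = 5.236%.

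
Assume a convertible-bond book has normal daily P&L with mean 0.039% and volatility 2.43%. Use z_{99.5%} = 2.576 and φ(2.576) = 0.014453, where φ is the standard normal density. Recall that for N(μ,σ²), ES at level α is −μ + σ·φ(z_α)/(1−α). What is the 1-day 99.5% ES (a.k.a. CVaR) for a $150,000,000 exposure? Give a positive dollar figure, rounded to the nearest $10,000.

$10,480,000

Tail multiplier: φ(z)/(1−α) = 0.014453 / 0.005 = 2.891.
ES = −(0.039%) + 2.43% × 2.891 = 6.986%.
On $150,000,000: 0.06986 × $150,000,000 = $10,479,000.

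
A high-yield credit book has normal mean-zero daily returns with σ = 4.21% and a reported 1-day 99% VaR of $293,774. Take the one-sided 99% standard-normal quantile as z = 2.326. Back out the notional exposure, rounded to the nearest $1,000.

$3,000,000

VaR as a fraction of value: z·σ = 2.326 × 4.21% = 9.79246%.
Position = $293,774 / 0.0979246 = $3,000,002.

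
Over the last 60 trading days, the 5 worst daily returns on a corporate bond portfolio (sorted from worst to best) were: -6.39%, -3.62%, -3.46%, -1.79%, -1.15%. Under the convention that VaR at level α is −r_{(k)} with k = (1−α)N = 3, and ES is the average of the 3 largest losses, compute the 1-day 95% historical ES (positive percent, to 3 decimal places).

The 3 worst returns sum to -13.47%.
ES = −(-13.47%) / 3 = 4.49% ≈ 4.490%.

4.490%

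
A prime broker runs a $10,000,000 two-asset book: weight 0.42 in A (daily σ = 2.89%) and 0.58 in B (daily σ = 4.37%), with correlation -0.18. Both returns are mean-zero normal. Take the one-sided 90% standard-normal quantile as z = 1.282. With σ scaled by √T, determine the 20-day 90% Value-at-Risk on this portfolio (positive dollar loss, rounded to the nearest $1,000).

$1,494,000

σ_p = √(0.42²·2.89² + 0.58²·4.37² + 2·-0.18·0.42·0.58·2.89·4.37) = 2.606%.
σ_{20d} = 2.606% × √20 = 11.654%.
VaR = 1.282 × 11.654% = 14.940%; on $10,000,000 that is $1,494,000.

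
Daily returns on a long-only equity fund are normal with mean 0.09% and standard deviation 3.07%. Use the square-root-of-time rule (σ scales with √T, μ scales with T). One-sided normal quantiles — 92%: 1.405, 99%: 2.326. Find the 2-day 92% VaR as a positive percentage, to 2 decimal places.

σ_{2d} = 3.07% × √2 = 4.342%; μ_{2d} = 2 × 0.09% = 0.180%.
VaR = −(0.180%) + 1.405 × 4.342% = 5.921%.

5.92%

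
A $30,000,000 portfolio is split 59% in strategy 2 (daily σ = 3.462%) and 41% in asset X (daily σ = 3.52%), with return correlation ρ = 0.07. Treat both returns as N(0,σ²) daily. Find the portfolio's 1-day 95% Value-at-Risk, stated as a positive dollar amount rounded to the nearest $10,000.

$1,270,000

σ_p² = 0.59²·3.462² + 0.41²·3.52² + 2·0.07·0.59·0.41·3.462·3.52 = 6.6677 (%²).
σ_p = √6.6677 = 2.582%.
At 95%, z = 1.645.
VaR = 1.645 × 2.582% = 4.247%; on $30,000,000 that is $1,274,100.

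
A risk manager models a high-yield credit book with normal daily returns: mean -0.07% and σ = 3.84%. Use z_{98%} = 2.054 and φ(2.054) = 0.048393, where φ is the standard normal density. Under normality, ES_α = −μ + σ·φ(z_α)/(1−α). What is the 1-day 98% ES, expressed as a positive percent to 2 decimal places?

Tail multiplier: φ(z)/(1−α) = 0.048393 / 0.02 = 2.420.
ES = −(-0.07%) + 3.84% × 2.420 = 9.363%.

9.36%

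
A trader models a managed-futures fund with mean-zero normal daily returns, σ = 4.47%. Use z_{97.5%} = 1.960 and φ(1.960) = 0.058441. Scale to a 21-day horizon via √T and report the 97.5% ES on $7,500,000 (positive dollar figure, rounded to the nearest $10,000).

σ_{21d} = 4.47% × √21 = 20.484%.
ES multiplier = φ(z)/(1−α) = 0.058441/0.025 = 2.338.
ES = 20.484% × 2.338 = 47.892%; on $7,500,000: $3,591,900.

$3,590,000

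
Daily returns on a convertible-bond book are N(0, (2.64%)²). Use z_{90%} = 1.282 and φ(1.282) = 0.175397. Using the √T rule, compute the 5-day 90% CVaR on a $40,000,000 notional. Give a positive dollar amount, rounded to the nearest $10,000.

σ_{5d} = 2.64% × √5 = 5.903%.
ES multiplier = φ(z)/(1−α) = 0.175397/0.1 = 1.754.
ES = 5.903% × 1.754 = 10.354%; on $40,000,000: $4,141,600.

$4,140,000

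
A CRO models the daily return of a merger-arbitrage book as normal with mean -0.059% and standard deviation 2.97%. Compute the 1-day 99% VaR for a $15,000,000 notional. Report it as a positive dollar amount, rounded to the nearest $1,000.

At 99% one-sided, z = 2.326.
VaR = −μ + z·σ = −(-0.059%) + 2.326 × 2.97% = 6.967%.
On $15,000,000: 0.06967 × $15,000,000 = $1,045,050.

$1,045,000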